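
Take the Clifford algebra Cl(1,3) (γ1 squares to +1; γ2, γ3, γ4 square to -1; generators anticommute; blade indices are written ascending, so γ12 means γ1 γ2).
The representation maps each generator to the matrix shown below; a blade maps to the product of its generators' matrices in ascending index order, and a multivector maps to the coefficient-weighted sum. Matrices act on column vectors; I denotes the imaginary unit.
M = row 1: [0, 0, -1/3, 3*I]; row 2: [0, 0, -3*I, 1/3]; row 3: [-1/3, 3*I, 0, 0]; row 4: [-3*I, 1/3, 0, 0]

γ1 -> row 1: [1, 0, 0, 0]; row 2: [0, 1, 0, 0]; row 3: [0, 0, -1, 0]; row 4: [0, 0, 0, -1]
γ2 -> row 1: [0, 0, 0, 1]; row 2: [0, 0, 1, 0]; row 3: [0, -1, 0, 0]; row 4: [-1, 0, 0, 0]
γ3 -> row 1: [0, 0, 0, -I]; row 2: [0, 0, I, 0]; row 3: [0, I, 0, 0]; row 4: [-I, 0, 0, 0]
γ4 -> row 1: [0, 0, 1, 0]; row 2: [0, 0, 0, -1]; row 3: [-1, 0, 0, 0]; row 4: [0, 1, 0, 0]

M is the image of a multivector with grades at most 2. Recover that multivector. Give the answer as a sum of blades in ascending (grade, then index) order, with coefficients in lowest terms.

Method: the blade images are trace-orthogonal — tr(rho(e_A) rho(e_B)^-1) = 4 if A = B and 0 otherwise — and rho(e_A)^-1 = (e_A)^2 * rho(e_A) with (e_A)^2 = +1 or -1, so the coefficient of e_A in the preimage is (e_A)^2 * tr(M rho(e_A))/4.
Nonzero projections over blades of grade <= 2: γ13: (γ13)^2 = +1, tr(M rho(γ13)) = -12, coefficient -3; γ14: (γ14)^2 = +1, tr(M rho(γ14)) = -4/3, coefficient -1/3. Every other blade of grade <= 2 projects to 0.
Answer: -3*γ13 - 1/3*γ14


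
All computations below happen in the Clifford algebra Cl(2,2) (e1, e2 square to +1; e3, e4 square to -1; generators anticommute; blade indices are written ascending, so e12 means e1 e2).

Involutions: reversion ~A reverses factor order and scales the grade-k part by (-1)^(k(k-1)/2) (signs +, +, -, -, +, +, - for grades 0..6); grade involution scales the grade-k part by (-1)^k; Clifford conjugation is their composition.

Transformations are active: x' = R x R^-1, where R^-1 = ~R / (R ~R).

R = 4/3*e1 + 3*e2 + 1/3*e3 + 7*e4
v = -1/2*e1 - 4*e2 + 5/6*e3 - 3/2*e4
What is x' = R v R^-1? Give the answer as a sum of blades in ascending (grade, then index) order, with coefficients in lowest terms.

~R = 4/3*e1 + 3*e2 + 1/3*e3 + 7*e4, and R ~R = -115/3, so R^-1 = ~R / (-115/3).
R v = -22/9 - 23/6*e12 + 23/18*e13 + 3/2*e14 + 23/6*e23 + 47/2*e24 - 19/3*e34
Answer: 1387/2070*e1 + 504/115*e2 - 1637/2070*e3 + 1651/690*e4


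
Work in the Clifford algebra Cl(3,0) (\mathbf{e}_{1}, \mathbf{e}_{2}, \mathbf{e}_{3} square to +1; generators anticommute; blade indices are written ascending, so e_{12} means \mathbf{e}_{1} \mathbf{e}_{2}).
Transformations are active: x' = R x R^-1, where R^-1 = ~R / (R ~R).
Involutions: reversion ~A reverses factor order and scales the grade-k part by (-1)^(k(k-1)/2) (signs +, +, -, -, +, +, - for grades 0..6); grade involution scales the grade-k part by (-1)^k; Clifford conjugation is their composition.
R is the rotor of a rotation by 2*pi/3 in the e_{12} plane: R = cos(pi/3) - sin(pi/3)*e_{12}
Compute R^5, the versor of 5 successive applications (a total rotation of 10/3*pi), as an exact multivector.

Because a rotor carries half the rotation angle, composing 5 copies of this e_{12}-plane rotor multiplies the phase: 5*(pi/3) = \frac{5 \pi}{3}, hence R^5 = cos(\frac{5 \pi}{3}) - sin(\frac{5 \pi}{3})*e_{12}.
cos(\frac{5 \pi}{3}) = \frac{1}{2} and sin(\frac{5 \pi}{3}) = - \frac{\sqrt{3}}{2}, so R^5 = \frac{1}{2} + \frac{\sqrt{3}}{2} e_{12}. The net rotation is 4/3*pi (after discarding 1 full turn, each of which contributes a factor -1 to the rotor); the rotor keeps the half-angle phase exactly.
Answer: \frac{1}{2} + \frac{\sqrt{3}}{2} e_{12}


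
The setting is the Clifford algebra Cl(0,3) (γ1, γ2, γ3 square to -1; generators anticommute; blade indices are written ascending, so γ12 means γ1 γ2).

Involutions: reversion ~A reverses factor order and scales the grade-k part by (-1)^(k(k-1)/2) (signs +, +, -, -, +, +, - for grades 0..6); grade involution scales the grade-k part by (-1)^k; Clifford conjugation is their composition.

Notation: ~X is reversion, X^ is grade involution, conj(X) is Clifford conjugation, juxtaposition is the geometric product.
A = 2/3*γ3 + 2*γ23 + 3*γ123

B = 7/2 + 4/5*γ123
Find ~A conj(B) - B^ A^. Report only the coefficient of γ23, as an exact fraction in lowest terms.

first term: -12/5 + 8/5*γ1 + 7/3*γ3 - 8/15*γ12 - 7*γ23 - 21/2*γ123
second term: 12/5 + 8/5*γ1 - 7/3*γ3 - 8/15*γ12 + 7*γ23 - 21/2*γ123
Answer: -14


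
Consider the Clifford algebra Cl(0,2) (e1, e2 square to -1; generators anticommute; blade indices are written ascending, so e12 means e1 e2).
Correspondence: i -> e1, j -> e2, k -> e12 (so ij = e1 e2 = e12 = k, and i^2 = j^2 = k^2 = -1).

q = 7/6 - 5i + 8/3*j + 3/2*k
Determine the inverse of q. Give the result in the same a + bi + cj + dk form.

In blades: q = 7/6 - 5*e1 + 8/3*e2 + 3/2*e12.
With qbar = 7/6 + 5*e1 - 8/3*e2 - 3/2*e12 (scalar fixed, mapped units negated), q qbar = 643/18 (the sum of squared coefficients), so q^-1 = qbar / (643/18) = 21/643 + 90/643*e1 - 48/643*e2 - 27/643*e12; translating back:
Answer: 21/643 + 90/643*i - 48/643*j - 27/643*k


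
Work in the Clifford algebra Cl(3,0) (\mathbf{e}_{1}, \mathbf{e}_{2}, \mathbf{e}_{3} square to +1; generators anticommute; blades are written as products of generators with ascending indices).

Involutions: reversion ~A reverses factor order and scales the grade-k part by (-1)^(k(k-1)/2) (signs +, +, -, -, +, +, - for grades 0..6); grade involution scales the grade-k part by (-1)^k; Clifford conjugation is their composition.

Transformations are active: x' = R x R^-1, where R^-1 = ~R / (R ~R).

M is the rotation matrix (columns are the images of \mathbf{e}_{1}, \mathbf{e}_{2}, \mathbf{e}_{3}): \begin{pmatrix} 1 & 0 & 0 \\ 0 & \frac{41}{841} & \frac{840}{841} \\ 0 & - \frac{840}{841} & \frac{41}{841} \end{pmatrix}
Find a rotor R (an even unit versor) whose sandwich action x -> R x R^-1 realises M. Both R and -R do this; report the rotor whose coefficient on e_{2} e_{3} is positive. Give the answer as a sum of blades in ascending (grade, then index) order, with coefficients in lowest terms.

Method: write R = a + b12*e_{1} e_{2} + b13*e_{1} e_{3} + b23*e_{2} e_{3} with a^2 + b12^2 + b13^2 + b23^2 = 1 (so R^-1 = ~R). Expanding the columns R e_j ~R gives tr M = 4a^2 - 1 and, from the antisymmetric part, M21 - M12 = -4a*b12, M13 - M31 = 4a*b13, M32 - M23 = -4a*b23.
Here tr M = \frac{923}{841}, so a^2 = (1 + tr M)/4 = \frac{441}{841} and a = ±\frac{21}{29}. Taking a = \frac{21}{29}: M21 - M12 = 0, M13 - M31 = 0, M32 - M23 = -\frac{1680}{841}, giving b12 = 0, b13 = 0, b23 = \frac{20}{29}, i.e. R = \frac{21}{29} + \frac{20}{29} e_{2} e_{3}.
Its e_{2} e_{3} coefficient is already positive.
Answer: \frac{21}{29} + \frac{20}{29} e_{2} e_{3}. Recall the cover is two-to-one: with M of trace \frac{923}{841}, both preimages act alike, and the stated e_{2} e_{3} sign chooses the sheet.


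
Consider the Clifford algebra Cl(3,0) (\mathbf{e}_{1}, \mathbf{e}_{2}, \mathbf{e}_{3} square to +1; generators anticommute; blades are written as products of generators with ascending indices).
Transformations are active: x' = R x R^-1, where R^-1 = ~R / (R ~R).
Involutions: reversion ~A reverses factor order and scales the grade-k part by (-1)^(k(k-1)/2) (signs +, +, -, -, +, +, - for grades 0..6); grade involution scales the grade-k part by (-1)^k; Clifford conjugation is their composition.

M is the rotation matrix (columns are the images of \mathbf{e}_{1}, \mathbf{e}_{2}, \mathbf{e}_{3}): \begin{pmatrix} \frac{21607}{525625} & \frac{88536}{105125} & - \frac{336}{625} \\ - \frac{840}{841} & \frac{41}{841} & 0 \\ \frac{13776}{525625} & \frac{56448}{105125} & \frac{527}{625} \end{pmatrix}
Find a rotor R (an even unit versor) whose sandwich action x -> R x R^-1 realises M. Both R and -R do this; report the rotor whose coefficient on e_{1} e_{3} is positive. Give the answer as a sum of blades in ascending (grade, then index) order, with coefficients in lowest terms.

Method: write R = a + b12*e_{1} e_{2} + b13*e_{1} e_{3} + b23*e_{2} e_{3} with a^2 + b12^2 + b13^2 + b23^2 = 1 (so R^-1 = ~R). Expanding the columns R e_j ~R gives tr M = 4a^2 - 1 and, from the antisymmetric part, M21 - M12 = -4a*b12, M13 - M31 = 4a*b13, M32 - M23 = -4a*b23.
Here tr M = \frac{490439}{525625}, so a^2 = (1 + tr M)/4 = \frac{254016}{525625} and a = ±\frac{504}{725}. Taking a = \frac{504}{725}: M21 - M12 = -\frac{193536}{105125}, M13 - M31 = -\frac{296352}{525625}, M32 - M23 = \frac{56448}{105125}, giving b12 = \frac{96}{145}, b13 = -\frac{147}{725}, b23 = -\frac{28}{145}, i.e. R = \frac{504}{725} + \frac{96}{145} e_{1} e_{2} - \frac{147}{725} e_{1} e_{3} - \frac{28}{145} e_{2} e_{3}.
Its e_{1} e_{3} coefficient is negative, so report the other preimage -R.
Answer: -\frac{504}{725} - \frac{96}{145} e_{1} e_{2} + \frac{147}{725} e_{1} e_{3} + \frac{28}{145} e_{2} e_{3}. Key observation: the double cover Spin(3) -> SO(3) sends R and -R to the same matrix (trace \frac{490439}{525625} here), so the stated sign of the e_{1} e_{3} coefficient is what selects one sheet.


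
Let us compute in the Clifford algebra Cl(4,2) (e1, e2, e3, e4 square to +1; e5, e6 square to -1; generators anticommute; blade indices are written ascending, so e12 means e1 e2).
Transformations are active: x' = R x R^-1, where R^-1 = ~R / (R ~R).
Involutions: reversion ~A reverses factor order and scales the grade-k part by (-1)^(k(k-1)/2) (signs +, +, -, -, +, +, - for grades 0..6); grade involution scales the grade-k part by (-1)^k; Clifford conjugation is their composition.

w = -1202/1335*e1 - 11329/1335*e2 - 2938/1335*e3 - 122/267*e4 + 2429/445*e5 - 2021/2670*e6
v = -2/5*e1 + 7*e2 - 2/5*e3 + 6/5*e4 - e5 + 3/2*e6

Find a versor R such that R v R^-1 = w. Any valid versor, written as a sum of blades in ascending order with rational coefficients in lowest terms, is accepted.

Take R = v + w = -1736/1335*e1 - 1984/1335*e2 - 3472/1335*e3 + 992/1335*e4 + 1984/445*e5 + 992/1335*e6. Because q(v) = q(w) = 4751/100, conjugation by R sends v exactly to w.
Answer: -1736/1335*e1 - 1984/1335*e2 - 3472/1335*e3 + 992/1335*e4 + 1984/445*e5 + 992/1335*e6


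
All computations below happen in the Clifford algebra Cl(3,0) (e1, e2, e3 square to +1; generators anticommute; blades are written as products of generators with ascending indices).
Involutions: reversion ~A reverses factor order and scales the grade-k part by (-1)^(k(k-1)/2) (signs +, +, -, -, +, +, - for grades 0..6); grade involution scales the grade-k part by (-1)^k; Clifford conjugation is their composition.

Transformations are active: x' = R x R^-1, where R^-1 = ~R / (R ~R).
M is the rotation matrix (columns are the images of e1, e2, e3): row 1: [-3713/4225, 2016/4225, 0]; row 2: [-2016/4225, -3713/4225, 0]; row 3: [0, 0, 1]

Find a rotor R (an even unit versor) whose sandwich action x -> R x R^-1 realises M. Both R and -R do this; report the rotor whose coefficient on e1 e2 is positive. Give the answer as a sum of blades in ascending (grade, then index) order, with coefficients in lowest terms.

Method: write R = a + b12*e1 e2 + b13*e1 e3 + b23*e2 e3 with a^2 + b12^2 + b13^2 + b23^2 = 1 (so R^-1 = ~R). Expanding the columns R e_j ~R gives tr M = 4a^2 - 1 and, from the antisymmetric part, M21 - M12 = -4a*b12, M13 - M31 = 4a*b13, M32 - M23 = -4a*b23.
Here tr M = -3201/4225, so a^2 = (1 + tr M)/4 = 256/4225 and a = ±16/65. Taking a = 16/65: M21 - M12 = -4032/4225, M13 - M31 = 0, M32 - M23 = 0, giving b12 = 63/65, b13 = 0, b23 = 0, i.e. R = 16/65 + 63/65*e1 e2.
Its e1 e2 coefficient is already positive.
Answer: 16/65 + 63/65*e1 e2. Uniqueness: Spin(3) -> SO(3) maps R and -R to the same rotation of trace -3201/4225; fixing the sign of the e1 e2 coefficient removes the ambiguity.


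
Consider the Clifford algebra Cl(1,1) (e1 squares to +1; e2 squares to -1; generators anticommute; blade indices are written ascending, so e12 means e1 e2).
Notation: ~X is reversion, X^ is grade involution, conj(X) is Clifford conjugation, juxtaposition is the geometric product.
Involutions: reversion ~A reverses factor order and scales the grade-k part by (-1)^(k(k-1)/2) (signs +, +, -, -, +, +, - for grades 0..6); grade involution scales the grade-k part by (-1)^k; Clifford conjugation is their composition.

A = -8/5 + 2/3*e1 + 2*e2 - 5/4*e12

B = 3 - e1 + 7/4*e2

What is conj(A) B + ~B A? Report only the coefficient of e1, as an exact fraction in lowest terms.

first term: -19/30 - 207/80*e1 - 151/20*e2 + 7/12*e12
second term: -269/30 + 113/80*e1 + 89/20*e2 - 83/12*e12
Answer: -47/40


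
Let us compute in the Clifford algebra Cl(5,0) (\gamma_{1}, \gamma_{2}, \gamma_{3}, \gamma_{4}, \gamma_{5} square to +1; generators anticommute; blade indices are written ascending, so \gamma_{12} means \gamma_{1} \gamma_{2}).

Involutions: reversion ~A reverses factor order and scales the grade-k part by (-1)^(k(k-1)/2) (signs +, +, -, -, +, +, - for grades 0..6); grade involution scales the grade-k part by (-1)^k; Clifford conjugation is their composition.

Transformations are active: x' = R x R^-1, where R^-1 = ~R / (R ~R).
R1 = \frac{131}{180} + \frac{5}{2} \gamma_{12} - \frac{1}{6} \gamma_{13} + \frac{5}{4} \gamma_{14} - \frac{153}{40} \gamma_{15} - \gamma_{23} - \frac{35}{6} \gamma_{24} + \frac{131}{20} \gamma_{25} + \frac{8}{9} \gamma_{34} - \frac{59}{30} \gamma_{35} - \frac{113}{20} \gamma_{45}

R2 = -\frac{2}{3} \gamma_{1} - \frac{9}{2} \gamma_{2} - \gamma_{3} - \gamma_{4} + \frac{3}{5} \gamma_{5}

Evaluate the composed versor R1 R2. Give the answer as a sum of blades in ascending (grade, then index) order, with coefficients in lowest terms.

Distribute over the terms of R2 (each basis-blade product reordered to ascending indices, repeated generators contracted through their squares):
R1 (-\frac{2}{3} \gamma_{1}) = -\frac{131}{270} \gamma_{1} + \frac{5}{3} \gamma_{2} - \frac{1}{9} \gamma_{3} + \frac{5}{6} \gamma_{4} - \frac{51}{20} \gamma_{5} + \frac{2}{3} \gamma_{123} + \frac{35}{9} \gamma_{124} - \frac{131}{30} \gamma_{125} - \frac{16}{27} \gamma_{134} + \frac{59}{45} \gamma_{135} + \frac{113}{30} \gamma_{145}
R1 (-\frac{9}{2} \gamma_{2}) = -\frac{45}{4} \gamma_{1} - \frac{131}{40} \gamma_{2} - \frac{9}{2} \gamma_{3} - \frac{105}{4} \gamma_{4} + \frac{1179}{40} \gamma_{5} - \frac{3}{4} \gamma_{123} + \frac{45}{8} \gamma_{124} - \frac{1377}{80} \gamma_{125} - 4 \gamma_{234} + \frac{177}{20} \gamma_{235} + \frac{1017}{40} \gamma_{245}
R1 (-\gamma_{3}) = \frac{1}{6} \gamma_{1} + \gamma_{2} - \frac{131}{180} \gamma_{3} + \frac{8}{9} \gamma_{4} - \frac{59}{30} \gamma_{5} - \frac{5}{2} \gamma_{123} + \frac{5}{4} \gamma_{134} - \frac{153}{40} \gamma_{135} - \frac{35}{6} \gamma_{234} + \frac{131}{20} \gamma_{235} + \frac{113}{20} \gamma_{345}
R1 (-\gamma_{4}) = -\frac{5}{4} \gamma_{1} + \frac{35}{6} \gamma_{2} - \frac{8}{9} \gamma_{3} - \frac{131}{180} \gamma_{4} - \frac{113}{20} \gamma_{5} - \frac{5}{2} \gamma_{124} + \frac{1}{6} \gamma_{134} - \frac{153}{40} \gamma_{145} + \gamma_{234} + \frac{131}{20} \gamma_{245} - \frac{59}{30} \gamma_{345}
R1 (\frac{3}{5} \gamma_{5}) = -\frac{459}{200} \gamma_{1} + \frac{393}{100} \gamma_{2} - \frac{59}{50} \gamma_{3} - \frac{339}{100} \gamma_{4} + \frac{131}{300} \gamma_{5} + \frac{3}{2} \gamma_{125} - \frac{1}{10} \gamma_{135} + \frac{3}{4} \gamma_{145} - \frac{3}{5} \gamma_{235} - \frac{7}{2} \gamma_{245} + \frac{8}{15} \gamma_{345}
Summing the partial products and collecting blades:
Answer: -\frac{81613}{5400} \gamma_{1} + \frac{1831}{200} \gamma_{2} - \frac{6667}{900} \gamma_{3} - \frac{25781}{900} \gamma_{4} + \frac{3949}{200} \gamma_{5} - \frac{31}{12} \gamma_{123} + \frac{505}{72} \gamma_{124} - \frac{4819}{240} \gamma_{125} + \frac{89}{108} \gamma_{134} - \frac{941}{360} \gamma_{135} + \frac{83}{120} \gamma_{145} - \frac{53}{6} \gamma_{234} + \frac{74}{5} \gamma_{235} + \frac{1139}{40} \gamma_{245} + \frac{253}{60} \gamma_{345}


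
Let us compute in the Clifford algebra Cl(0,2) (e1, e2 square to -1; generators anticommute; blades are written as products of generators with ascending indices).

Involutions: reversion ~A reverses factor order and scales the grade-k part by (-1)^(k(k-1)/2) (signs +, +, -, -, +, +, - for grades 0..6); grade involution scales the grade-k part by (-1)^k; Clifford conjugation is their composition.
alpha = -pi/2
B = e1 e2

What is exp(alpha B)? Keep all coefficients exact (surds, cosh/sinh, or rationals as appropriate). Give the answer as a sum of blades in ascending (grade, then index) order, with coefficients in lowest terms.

B^2 = (1)^2*(e1 e2)^2 = 1*(-1) = -1 (a basis 2-blade squares to minus the product of its generators' squares).
B^2 = -1 — a negative square means the series sums to a rotation: l = 1, alpha*l = -pi/2, so exp(alpha B) = cos(-pi/2) + (sin(-pi/2)/1)*B = 0 + (-1)*B.
Answer: -e1 e2


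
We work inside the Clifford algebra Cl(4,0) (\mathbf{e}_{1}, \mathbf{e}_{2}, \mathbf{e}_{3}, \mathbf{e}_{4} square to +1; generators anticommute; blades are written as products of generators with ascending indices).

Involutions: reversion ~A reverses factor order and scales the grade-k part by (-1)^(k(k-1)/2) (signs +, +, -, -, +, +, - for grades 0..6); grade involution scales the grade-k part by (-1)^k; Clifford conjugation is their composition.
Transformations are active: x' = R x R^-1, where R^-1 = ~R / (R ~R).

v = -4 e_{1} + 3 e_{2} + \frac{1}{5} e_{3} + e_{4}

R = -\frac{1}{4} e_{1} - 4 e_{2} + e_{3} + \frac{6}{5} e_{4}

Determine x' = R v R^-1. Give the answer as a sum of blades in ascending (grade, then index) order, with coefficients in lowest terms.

~R = -\frac{1}{4} e_{1} - 4 e_{2} + e_{3} + \frac{6}{5} e_{4}, and R ~R = \frac{7401}{400}, so R^-1 = ~R / (\frac{7401}{400}).
R v = -\frac{48}{5} - \frac{67}{4} e_{1} e_{2} + \frac{79}{20} e_{1} e_{3} + \frac{91}{20} e_{1} e_{4} - \frac{19}{5} e_{2} e_{3} - \frac{38}{5} e_{2} e_{4} + \frac{19}{25} e_{3} e_{4}
Answer: \frac{10508}{2467} e_{1} + \frac{2839}{2467} e_{2} - \frac{15267}{12335} e_{3} - \frac{5539}{2467} e_{4}


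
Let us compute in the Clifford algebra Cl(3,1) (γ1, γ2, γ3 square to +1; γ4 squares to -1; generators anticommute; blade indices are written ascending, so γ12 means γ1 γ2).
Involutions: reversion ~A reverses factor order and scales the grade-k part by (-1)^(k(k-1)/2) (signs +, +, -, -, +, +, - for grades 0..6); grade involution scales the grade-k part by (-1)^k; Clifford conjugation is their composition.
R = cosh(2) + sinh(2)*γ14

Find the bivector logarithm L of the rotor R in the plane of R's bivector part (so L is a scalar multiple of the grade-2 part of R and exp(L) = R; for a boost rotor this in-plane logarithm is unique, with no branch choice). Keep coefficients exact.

The scalar part of R is cosh(2), which fixes the rapidity magnitude through cosh (cosh is even, so it cannot fix the sign — the bivector part carries that); dividing the bivector part by sinh of the rapidity gives the plane, and L = rapidity * plane, where the joint sign ambiguity of (rapidity, plane) cancels in the product.
Concretely: cosh(rapidity) = cosh(2) gives rapidity = ±2, and since rapidity/sinh(rapidity) is even the sign is immaterial: L = (rapidity/sinh(rapidity)) * <R>_2 = (2/sinh(2)) * <R>_2.
Answer: 2*γ14


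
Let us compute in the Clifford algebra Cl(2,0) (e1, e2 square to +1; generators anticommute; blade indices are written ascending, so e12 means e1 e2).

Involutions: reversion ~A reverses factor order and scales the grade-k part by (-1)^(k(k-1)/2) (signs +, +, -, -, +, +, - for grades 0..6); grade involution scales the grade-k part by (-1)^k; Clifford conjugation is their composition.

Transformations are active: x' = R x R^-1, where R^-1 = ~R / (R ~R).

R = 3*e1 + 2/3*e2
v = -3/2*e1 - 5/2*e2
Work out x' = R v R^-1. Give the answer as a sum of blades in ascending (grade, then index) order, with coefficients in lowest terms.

~R = 3*e1 + 2/3*e2, and R ~R = 85/9, so R^-1 = ~R / (85/9).
R v = -37/6 - 13/2*e12
Answer: -411/170*e1 + 277/170*e2


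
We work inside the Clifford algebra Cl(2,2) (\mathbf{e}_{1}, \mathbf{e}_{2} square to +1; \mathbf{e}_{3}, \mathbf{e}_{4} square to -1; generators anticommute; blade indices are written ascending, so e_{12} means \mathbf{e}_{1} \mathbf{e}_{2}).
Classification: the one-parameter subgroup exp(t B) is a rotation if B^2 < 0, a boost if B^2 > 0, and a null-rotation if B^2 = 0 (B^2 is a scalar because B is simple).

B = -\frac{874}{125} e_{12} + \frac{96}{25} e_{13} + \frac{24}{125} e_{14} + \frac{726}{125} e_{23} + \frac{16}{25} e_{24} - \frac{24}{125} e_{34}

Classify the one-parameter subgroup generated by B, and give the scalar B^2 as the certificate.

B^2 term by term: the squares give (-\frac{874}{125})^2*(e_{12})^2 + (\frac{96}{25})^2*(e_{13})^2 + (\frac{24}{125})^2*(e_{14})^2 + (\frac{726}{125})^2*(e_{23})^2 + (\frac{16}{25})^2*(e_{24})^2 + (-\frac{24}{125})^2*(e_{34})^2 = \frac{763876}{15625}*(-1) + \frac{9216}{625}*(+1) + \frac{576}{15625}*(+1) + \frac{527076}{15625}*(+1) + \frac{256}{625}*(+1) + \frac{576}{15625}*(-1) = 0 (each basis 2-blade squares to minus the product of its generators' squares); cross terms between blades sharing an index anticommute and cancel; the commuting (index-disjoint) pairs give grade-4 terms 2*c*c'*(blade product), which cancel blade by blade — e_{1234}: \frac{41952}{15625} - \frac{3072}{625} + \frac{34848}{15625} = 0 — confirming B is simple. So B^2 = 0.
Answer: null-rotation, certificate B^2 = 0. Certificate logic: 0 is a conjugation-invariant scalar, so its sign fixes rotation versus boost versus null-rotation outright.


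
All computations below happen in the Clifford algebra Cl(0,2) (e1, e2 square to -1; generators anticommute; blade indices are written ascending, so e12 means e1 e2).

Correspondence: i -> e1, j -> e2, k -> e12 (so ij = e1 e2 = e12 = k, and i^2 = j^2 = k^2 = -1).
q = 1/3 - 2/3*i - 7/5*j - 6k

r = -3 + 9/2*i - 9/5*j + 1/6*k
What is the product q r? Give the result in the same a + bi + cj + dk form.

In blades: q = 1/3 - 2/3*e1 - 7/5*e2 - 6*e12, r = -3 + 9/2*e1 - 9/5*e2 + 1/6*e12.
Distribute q over r term by term (generator squares from the signature, products reordered to ascending indices): (1/3)*r = -1 + 3/2*e1 - 3/5*e2 + 1/18*e12; (-2/3*e1)*r = 3 + 2*e1 + 1/9*e2 + 6/5*e12; (-7/5*e2)*r = -63/25 - 7/30*e1 + 21/5*e2 + 63/10*e12; (-6*e12)*r = 1 - 54/5*e1 - 27*e2 + 18*e12.
Sum: 12/25 - 113/15*e1 - 1048/45*e2 + 230/9*e12; translating back through the correspondence:
Answer: 12/25 - 113/15*i - 1048/45*j + 230/9*k


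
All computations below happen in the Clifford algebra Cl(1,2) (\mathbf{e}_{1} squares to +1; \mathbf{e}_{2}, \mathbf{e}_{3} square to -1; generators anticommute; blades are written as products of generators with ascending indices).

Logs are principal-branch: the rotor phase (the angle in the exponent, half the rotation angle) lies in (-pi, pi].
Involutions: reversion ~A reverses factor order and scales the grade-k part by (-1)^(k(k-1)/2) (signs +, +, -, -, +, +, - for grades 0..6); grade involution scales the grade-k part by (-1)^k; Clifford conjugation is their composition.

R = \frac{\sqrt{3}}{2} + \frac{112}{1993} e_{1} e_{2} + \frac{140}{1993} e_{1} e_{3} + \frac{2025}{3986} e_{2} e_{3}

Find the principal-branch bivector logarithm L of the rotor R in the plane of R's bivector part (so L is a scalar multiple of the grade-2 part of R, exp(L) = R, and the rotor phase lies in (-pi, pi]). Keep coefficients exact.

The scalar part of R is \frac{\sqrt{3}}{2}, which fixes the principal-branch rotor phase; the unit plane is then the bivector part divided by the sine of that phase, and L is that plane scaled by the phase.
Concretely: cos(phase) = \frac{\sqrt{3}}{2} gives phase = ±\frac{\pi}{6}, and since phase/sin(phase) is even the sign is immaterial: L = (phase/sin(phase)) * <R>_2 = (\frac{\pi}{3}) * <R>_2.
Answer: \frac{112 \pi}{5979} e_{1} e_{2} + \frac{140 \pi}{5979} e_{1} e_{3} + \frac{675 \pi}{3986} e_{2} e_{3}


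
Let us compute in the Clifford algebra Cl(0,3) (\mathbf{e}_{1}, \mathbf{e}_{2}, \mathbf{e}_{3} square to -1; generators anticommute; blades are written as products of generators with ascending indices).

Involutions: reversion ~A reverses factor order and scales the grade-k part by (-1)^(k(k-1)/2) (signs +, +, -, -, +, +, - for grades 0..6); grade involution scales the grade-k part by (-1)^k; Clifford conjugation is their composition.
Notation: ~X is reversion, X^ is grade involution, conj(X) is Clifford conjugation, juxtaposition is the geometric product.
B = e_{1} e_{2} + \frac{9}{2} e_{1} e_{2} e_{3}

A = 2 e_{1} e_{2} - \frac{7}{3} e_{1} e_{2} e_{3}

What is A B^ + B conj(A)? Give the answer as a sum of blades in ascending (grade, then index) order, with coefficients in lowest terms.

first term: \frac{17}{2} + \frac{34}{3} e_{3}
second term: -\frac{17}{2} + \frac{34}{3} e_{3}
Answer: \frac{68}{3} e_{3}


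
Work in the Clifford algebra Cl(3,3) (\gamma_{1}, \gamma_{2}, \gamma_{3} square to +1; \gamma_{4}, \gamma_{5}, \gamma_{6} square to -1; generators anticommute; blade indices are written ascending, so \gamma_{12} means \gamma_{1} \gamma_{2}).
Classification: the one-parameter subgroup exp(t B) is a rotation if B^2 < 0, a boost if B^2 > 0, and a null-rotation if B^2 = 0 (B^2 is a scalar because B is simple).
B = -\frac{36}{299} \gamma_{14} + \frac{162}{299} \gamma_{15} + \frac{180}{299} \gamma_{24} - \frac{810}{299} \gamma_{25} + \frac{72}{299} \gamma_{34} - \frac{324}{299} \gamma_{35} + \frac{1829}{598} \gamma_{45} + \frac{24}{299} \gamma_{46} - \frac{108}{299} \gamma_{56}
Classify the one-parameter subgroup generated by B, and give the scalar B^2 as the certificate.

B^2 term by term: the squares give (-\frac{36}{299})^2*(\gamma_{14})^2 + (\frac{162}{299})^2*(\gamma_{15})^2 + (\frac{180}{299})^2*(\gamma_{24})^2 + (-\frac{810}{299})^2*(\gamma_{25})^2 + (\frac{72}{299})^2*(\gamma_{34})^2 + (-\frac{324}{299})^2*(\gamma_{35})^2 + (\frac{1829}{598})^2*(\gamma_{45})^2 + (\frac{24}{299})^2*(\gamma_{46})^2 + (-\frac{108}{299})^2*(\gamma_{56})^2 = \frac{1296}{89401}*(+1) + \frac{26244}{89401}*(+1) + \frac{32400}{89401}*(+1) + \frac{656100}{89401}*(+1) + \frac{5184}{89401}*(+1) + \frac{104976}{89401}*(+1) + \frac{3345241}{357604}*(-1) + \frac{576}{89401}*(-1) + \frac{11664}{89401}*(-1) = -\frac{1}{4} (each basis 2-blade squares to minus the product of its generators' squares); cross terms between blades sharing an index anticommute and cancel; the commuting (index-disjoint) pairs give grade-4 terms 2*c*c'*(blade product), which cancel blade by blade — \gamma_{1245}: -\frac{58320}{89401} + \frac{58320}{89401} = 0; \gamma_{1345}: -\frac{23328}{89401} + \frac{23328}{89401} = 0; \gamma_{1456}: \frac{7776}{89401} - \frac{7776}{89401} = 0; \gamma_{2345}: \frac{116640}{89401} - \frac{116640}{89401} = 0; \gamma_{2456}: -\frac{38880}{89401} + \frac{38880}{89401} = 0; \gamma_{3456}: -\frac{15552}{89401} + \frac{15552}{89401} = 0 — confirming B is simple. So B^2 = -\frac{1}{4}.
Answer: rotation, certificate B^2 = -\frac{1}{4}. No conjugation can change B^2 = -\frac{1}{4}; the sign gives the class.


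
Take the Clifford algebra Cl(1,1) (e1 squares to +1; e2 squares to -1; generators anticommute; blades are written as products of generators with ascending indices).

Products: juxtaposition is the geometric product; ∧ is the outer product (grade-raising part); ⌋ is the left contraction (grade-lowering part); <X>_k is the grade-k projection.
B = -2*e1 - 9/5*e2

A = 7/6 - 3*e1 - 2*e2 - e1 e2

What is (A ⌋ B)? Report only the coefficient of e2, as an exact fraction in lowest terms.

step 1: 12/5 - 7/3*e1 - 21/10*e2
Answer: -21/10


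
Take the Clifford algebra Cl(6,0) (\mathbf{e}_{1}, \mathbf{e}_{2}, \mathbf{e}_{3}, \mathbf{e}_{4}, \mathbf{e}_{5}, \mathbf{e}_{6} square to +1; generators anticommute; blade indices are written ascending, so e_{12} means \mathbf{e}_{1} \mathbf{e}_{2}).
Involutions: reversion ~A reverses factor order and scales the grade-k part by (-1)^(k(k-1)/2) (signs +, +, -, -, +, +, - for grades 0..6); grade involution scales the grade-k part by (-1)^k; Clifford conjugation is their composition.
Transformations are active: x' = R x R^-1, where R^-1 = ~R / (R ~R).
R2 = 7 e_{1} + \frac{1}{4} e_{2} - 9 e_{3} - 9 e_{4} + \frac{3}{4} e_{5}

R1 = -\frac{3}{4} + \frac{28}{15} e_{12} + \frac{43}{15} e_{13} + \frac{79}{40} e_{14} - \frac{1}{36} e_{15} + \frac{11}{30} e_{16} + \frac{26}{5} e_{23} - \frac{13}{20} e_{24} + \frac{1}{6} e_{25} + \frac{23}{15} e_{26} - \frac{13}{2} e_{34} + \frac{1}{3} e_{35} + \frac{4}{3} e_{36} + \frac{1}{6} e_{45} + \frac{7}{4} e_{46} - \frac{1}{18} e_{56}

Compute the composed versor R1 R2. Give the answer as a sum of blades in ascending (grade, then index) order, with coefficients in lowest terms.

Distribute over the terms of R2 (each basis-blade product reordered to ascending indices, repeated generators contracted through their squares):
R1 (7 e_{1}) = -\frac{21}{4} e_{1} - \frac{196}{15} e_{2} - \frac{301}{15} e_{3} - \frac{553}{40} e_{4} + \frac{7}{36} e_{5} - \frac{77}{30} e_{6} + \frac{182}{5} e_{123} - \frac{91}{20} e_{124} + \frac{7}{6} e_{125} + \frac{161}{15} e_{126} - \frac{91}{2} e_{134} + \frac{7}{3} e_{135} + \frac{28}{3} e_{136} + \frac{7}{6} e_{145} + \frac{49}{4} e_{146} - \frac{7}{18} e_{156}
R1 (\frac{1}{4} e_{2}) = \frac{7}{15} e_{1} - \frac{3}{16} e_{2} - \frac{13}{10} e_{3} + \frac{13}{80} e_{4} - \frac{1}{24} e_{5} - \frac{23}{60} e_{6} - \frac{43}{60} e_{123} - \frac{79}{160} e_{124} + \frac{1}{144} e_{125} - \frac{11}{120} e_{126} - \frac{13}{8} e_{234} + \frac{1}{12} e_{235} + \frac{1}{3} e_{236} + \frac{1}{24} e_{245} + \frac{7}{16} e_{246} - \frac{1}{72} e_{256}
R1 (-9 e_{3}) = -\frac{129}{5} e_{1} - \frac{234}{5} e_{2} + \frac{27}{4} e_{3} - \frac{117}{2} e_{4} + 3 e_{5} + 12 e_{6} - \frac{84}{5} e_{123} + \frac{711}{40} e_{134} - \frac{1}{4} e_{135} + \frac{33}{10} e_{136} - \frac{117}{20} e_{234} + \frac{3}{2} e_{235} + \frac{69}{5} e_{236} - \frac{3}{2} e_{345} - \frac{63}{4} e_{346} + \frac{1}{2} e_{356}
R1 (-9 e_{4}) = -\frac{711}{40} e_{1} + \frac{117}{20} e_{2} + \frac{117}{2} e_{3} + \frac{27}{4} e_{4} + \frac{3}{2} e_{5} + \frac{63}{4} e_{6} - \frac{84}{5} e_{124} - \frac{129}{5} e_{134} - \frac{1}{4} e_{145} + \frac{33}{10} e_{146} - \frac{234}{5} e_{234} + \frac{3}{2} e_{245} + \frac{69}{5} e_{246} + 3 e_{345} + 12 e_{346} + \frac{1}{2} e_{456}
R1 (\frac{3}{4} e_{5}) = -\frac{1}{48} e_{1} + \frac{1}{8} e_{2} + \frac{1}{4} e_{3} + \frac{1}{8} e_{4} - \frac{9}{16} e_{5} + \frac{1}{24} e_{6} + \frac{7}{5} e_{125} + \frac{43}{20} e_{135} + \frac{237}{160} e_{145} - \frac{11}{40} e_{156} + \frac{39}{10} e_{235} - \frac{39}{80} e_{245} - \frac{23}{20} e_{256} - \frac{39}{8} e_{345} - e_{356} - \frac{21}{16} e_{456}
Summing the partial products and collecting blades:
Answer: -\frac{11611}{240} e_{1} - \frac{12979}{240} e_{2} + \frac{662}{15} e_{3} - \frac{5223}{80} e_{4} + \frac{589}{144} e_{5} + \frac{2981}{120} e_{6} + \frac{1133}{60} e_{123} - \frac{699}{32} e_{124} + \frac{1853}{720} e_{125} + \frac{1277}{120} e_{126} - \frac{2141}{40} e_{134} + \frac{127}{30} e_{135} + \frac{379}{30} e_{136} + \frac{1151}{480} e_{145} + \frac{311}{20} e_{146} - \frac{239}{360} e_{156} - \frac{2171}{40} e_{234} + \frac{329}{60} e_{235} + \frac{212}{15} e_{236} + \frac{253}{240} e_{245} + \frac{1139}{80} e_{246} - \frac{419}{360} e_{256} - \frac{27}{8} e_{345} - \frac{15}{4} e_{346} - \frac{1}{2} e_{356} - \frac{13}{16} e_{456}


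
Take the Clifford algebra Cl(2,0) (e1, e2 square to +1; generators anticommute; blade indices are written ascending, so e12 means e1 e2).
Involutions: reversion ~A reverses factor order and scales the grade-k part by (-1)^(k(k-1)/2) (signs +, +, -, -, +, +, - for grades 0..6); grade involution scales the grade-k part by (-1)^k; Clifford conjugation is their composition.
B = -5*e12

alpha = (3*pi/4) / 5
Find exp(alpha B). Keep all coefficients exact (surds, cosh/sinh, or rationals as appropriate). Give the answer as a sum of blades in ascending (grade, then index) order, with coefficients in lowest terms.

B^2 = (-5)^2*(e12)^2 = 25*(-1) = -25 (a basis 2-blade squares to minus the product of its generators' squares).
B^2 = -25 — since the square is negative, the closed form is circular: l = 5, alpha*l = 3*pi/4, so exp(alpha B) = cos(3*pi/4) + (sin(3*pi/4)/5)*B = -sqrt(2)/2 + (sqrt(2)/10)*B.
Answer: -sqrt(2)/2 - sqrt(2)/2*e12


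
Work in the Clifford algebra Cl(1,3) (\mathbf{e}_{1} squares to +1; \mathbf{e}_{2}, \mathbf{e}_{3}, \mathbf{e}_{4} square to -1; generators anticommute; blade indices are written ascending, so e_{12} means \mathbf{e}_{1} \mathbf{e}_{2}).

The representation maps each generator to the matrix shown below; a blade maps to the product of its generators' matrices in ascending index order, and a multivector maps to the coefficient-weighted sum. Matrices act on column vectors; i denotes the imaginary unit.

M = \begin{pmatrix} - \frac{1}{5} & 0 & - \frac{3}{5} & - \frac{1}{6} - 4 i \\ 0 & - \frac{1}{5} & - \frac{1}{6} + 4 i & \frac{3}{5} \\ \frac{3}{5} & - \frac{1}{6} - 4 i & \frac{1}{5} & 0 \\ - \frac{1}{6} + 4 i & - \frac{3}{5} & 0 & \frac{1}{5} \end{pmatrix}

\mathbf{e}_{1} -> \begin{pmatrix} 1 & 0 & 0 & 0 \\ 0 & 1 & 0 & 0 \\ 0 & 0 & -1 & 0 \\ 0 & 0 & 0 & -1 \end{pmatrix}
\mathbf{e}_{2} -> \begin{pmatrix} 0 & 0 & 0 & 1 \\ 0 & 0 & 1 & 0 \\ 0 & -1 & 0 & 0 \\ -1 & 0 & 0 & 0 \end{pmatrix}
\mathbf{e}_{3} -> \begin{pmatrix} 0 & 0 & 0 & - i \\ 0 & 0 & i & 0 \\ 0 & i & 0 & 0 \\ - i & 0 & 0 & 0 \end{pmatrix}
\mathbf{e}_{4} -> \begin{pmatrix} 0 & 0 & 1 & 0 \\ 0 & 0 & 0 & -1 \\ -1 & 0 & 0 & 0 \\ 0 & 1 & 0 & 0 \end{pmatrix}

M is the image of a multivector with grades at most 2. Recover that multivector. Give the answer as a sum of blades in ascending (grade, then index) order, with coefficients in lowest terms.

Method: the blade images are trace-orthogonal — tr(rho(e_A) rho(e_B)^-1) = 4 if A = B and 0 otherwise — and rho(e_A)^-1 = (e_A)^2 * rho(e_A) with (e_A)^2 = +1 or -1, so the coefficient of e_A in the preimage is (e_A)^2 * tr(M rho(e_A))/4.
Nonzero projections over blades of grade <= 2: e_{1}: (e_{1})^2 = +1, tr(M rho(e_{1})) = - \frac{4}{5}, coefficient -\frac{1}{5}; e_{4}: (e_{4})^2 = -1, tr(M rho(e_{4})) = \frac{12}{5}, coefficient -\frac{3}{5}; e_{12}: (e_{12})^2 = +1, tr(M rho(e_{12})) = - \frac{2}{3}, coefficient -\frac{1}{6}; e_{13}: (e_{13})^2 = +1, tr(M rho(e_{13})) = 16, coefficient 4. Every other blade of grade <= 2 projects to 0.
Answer: -\frac{1}{5} e_{1} - \frac{3}{5} e_{4} - \frac{1}{6} e_{12} + 4 e_{13}


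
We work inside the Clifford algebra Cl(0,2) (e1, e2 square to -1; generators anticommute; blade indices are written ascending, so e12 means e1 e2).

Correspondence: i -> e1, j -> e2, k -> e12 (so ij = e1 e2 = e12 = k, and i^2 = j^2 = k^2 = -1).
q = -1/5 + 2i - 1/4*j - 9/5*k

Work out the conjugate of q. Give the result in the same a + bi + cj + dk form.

In blades: q = -1/5 + 2*e1 - 1/4*e2 - 9/5*e12.
Conjugation here is Clifford conjugation: the scalar is fixed and the grade-1 and grade-2 blades all flip sign, giving -1/5 - 2*e1 + 1/4*e2 + 9/5*e12; translating back:
Answer: -1/5 - 2i + 1/4*j + 9/5*k


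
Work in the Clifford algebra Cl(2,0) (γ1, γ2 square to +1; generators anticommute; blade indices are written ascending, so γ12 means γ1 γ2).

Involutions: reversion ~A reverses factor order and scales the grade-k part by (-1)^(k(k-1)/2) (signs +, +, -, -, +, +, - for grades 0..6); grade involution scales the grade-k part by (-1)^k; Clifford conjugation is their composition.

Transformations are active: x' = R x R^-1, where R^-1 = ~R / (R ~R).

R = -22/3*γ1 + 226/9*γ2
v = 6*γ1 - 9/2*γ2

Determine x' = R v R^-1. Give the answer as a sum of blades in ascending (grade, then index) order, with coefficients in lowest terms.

~R = -22/3*γ1 + 226/9*γ2, and R ~R = 55432/81, so R^-1 = ~R / (55432/81).
R v = -157 - 353/3*γ12
Answer: -36519/13858*γ1 - 48654/6929*γ2


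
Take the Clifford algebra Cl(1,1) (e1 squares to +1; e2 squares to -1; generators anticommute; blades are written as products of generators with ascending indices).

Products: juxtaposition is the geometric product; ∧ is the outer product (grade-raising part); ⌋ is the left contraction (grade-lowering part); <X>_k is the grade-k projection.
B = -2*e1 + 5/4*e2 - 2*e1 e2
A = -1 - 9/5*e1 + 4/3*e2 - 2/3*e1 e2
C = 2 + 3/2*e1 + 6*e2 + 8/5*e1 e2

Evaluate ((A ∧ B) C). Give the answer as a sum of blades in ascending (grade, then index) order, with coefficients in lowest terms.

step 1: 2*e1 - 5/4*e2 + 29/12*e1 e2
step 2: 431/30 - 25/2*e1 - 117/40*e2 + 449/24*e1 e2
Answer: 431/30 - 25/2*e1 - 117/40*e2 + 449/24*e1 e2


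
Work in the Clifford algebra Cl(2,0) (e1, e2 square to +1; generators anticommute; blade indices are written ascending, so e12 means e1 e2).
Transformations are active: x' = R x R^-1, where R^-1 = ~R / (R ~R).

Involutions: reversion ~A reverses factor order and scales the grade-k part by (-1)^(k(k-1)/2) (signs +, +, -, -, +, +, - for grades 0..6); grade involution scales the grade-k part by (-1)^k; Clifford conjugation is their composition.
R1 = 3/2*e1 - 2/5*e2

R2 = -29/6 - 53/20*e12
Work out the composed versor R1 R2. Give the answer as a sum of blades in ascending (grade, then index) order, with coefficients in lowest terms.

Distribute over the terms of R1 (each basis-blade product reordered to ascending indices, repeated generators contracted through their squares):
(3/2*e1) R2 = -29/4*e1 - 159/40*e2
(-2/5*e2) R2 = -53/50*e1 + 29/15*e2
Summing the partial products and collecting blades:
Answer: -831/100*e1 - 49/24*e2


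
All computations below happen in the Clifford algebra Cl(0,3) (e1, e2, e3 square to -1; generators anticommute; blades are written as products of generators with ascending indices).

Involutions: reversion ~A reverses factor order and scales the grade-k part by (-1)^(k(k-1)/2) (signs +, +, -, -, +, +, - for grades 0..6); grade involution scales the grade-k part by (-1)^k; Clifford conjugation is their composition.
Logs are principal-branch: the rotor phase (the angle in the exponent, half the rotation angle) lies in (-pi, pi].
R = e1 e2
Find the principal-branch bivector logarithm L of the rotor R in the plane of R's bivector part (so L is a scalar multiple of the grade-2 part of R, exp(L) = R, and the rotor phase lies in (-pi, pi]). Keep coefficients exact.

The scalar part of R is 0, which fixes the principal-branch rotor phase; the unit plane is then the bivector part divided by the sine of that phase, and L is that plane scaled by the phase.
Concretely: cos(phase) = 0 gives phase = ±pi/2, and since phase/sin(phase) is even the sign is immaterial: L = (phase/sin(phase)) * <R>_2 = (pi/2) * <R>_2.
Answer: pi/2*e1 e2


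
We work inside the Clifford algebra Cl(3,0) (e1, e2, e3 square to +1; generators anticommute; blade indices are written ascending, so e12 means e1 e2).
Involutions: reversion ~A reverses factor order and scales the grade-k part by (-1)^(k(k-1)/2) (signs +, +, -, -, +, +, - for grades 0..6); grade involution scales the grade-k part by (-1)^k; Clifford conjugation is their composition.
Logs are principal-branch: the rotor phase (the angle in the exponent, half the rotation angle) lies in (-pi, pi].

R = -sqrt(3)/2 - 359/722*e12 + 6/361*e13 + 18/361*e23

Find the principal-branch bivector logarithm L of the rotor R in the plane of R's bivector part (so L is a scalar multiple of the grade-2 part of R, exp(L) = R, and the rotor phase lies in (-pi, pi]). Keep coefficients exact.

The scalar part of R is -sqrt(3)/2, and that scalar determines the rotor phase on the principal branch; recovering the unit plane as bivector-part over sine of the phase gives L = phase * plane.
Concretely: cos(phase) = -sqrt(3)/2 gives phase = ±5*pi/6, and since phase/sin(phase) is even the sign is immaterial: L = (phase/sin(phase)) * <R>_2 = (5*pi/3) * <R>_2.
Answer: -1795*pi/2166*e12 + 10*pi/361*e13 + 30*pi/361*e23


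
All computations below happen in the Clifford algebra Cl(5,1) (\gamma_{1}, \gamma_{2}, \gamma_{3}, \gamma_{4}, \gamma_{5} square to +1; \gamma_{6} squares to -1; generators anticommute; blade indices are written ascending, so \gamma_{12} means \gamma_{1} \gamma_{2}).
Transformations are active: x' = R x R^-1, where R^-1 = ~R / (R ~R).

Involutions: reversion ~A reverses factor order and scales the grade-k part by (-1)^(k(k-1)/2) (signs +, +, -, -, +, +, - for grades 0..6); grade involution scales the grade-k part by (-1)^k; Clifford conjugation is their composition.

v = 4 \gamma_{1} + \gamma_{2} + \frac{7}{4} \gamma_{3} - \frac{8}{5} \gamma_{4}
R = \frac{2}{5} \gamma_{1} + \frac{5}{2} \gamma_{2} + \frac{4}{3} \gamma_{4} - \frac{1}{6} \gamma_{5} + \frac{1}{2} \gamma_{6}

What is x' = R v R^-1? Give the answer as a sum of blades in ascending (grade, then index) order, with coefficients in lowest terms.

~R = \frac{2}{5} \gamma_{1} + \frac{5}{2} \gamma_{2} + \frac{4}{3} \gamma_{4} - \frac{1}{6} \gamma_{5} + \frac{1}{2} \gamma_{6}, and R ~R = \frac{7169}{900}, so R^-1 = ~R / (\frac{7169}{900}).
R v = \frac{59}{30} - \frac{48}{5} \gamma_{12} + \frac{7}{10} \gamma_{13} - \frac{448}{75} \gamma_{14} + \frac{2}{3} \gamma_{15} - 2 \gamma_{16} + \frac{35}{8} \gamma_{23} - \frac{16}{3} \gamma_{24} + \frac{1}{6} \gamma_{25} - \frac{1}{2} \gamma_{26} - \frac{7}{3} \gamma_{34} + \frac{7}{24} \gamma_{35} - \frac{7}{8} \gamma_{36} - \frac{4}{15} \gamma_{45} + \frac{4}{5} \gamma_{46}
Answer: -\frac{27260}{7169} \gamma_{1} + \frac{1681}{7169} \gamma_{2} - \frac{7}{4} \gamma_{3} + \frac{80952}{35845} \gamma_{4} - \frac{590}{7169} \gamma_{5} + \frac{1770}{7169} \gamma_{6}
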